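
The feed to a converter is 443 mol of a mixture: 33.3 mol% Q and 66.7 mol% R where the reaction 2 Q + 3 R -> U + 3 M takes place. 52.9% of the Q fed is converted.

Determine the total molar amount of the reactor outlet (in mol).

Q reacted = 0.529 × 147.5 = 78.04 mol; ν_Q = −2, so ξ = 78.04/2 = 39.02 mol.
Outlet amounts (n = n₀ + ν ξ):
  Q: 147.5 − 2(39.02) = 69.48
  R: 295.5 − 3(39.02) = 178.4
  U: 0 + 1(39.02) = 39.02
  M: 0 + 3(39.02) = 117.1
Total out = 69.48 + 178.4 + 39.02 + 117.1 = 404 mol.

404 mol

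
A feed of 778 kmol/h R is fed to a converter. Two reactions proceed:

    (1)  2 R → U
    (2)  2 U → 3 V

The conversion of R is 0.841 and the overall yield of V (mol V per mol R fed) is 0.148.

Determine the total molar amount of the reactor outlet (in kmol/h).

Conversion of R: R consumed = 2ξ₁ = 0.841 × 778 → ξ₁ = 327.1 kmol/h.
Yield of V: 3ξ₂ / 778 = 0.148 → ξ₂ = 38.38 kmol/h.
Outlet amounts (n = n₀ + Σ ν·ξ):
  R: 778 − 2(327.1) = 123.7
  U: 0 + 1(327.1) − 2(38.38) = 250.4
  V: 0 + 3(38.38) = 115.1
Total out = 123.7 + 250.4 + 115.1 = 489.2 kmol/h.

489 kmol/h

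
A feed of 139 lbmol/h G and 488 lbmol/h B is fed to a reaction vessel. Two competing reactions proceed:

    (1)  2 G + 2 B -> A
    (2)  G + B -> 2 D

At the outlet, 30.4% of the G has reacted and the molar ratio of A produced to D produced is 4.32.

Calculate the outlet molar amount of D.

Conversion of G: G consumed = 0.304 × 139 = 42.26 lbmol/h = 2ξ₁ + 1ξ₂.
Selectivity: 1ξ₁ / (2ξ₂) = 4.32 → ξ₁ = 8.64 ξ₂.
Substitute: (2·8.64 + 1) ξ₂ = 42.26 → ξ₂ = 2.312 lbmol/h, ξ₁ = 19.97 lbmol/h.
Outlet amounts (n = n₀ + Σ ν·ξ):
  G: 139 − 2(19.97) − 1(2.312) = 96.74
  B: 488 − 2(19.97) − 1(2.312) = 445.7
  A: 0 + 1(19.97) = 19.97
  D: 0 + 2(2.312) = 4.623

4.62 lbmol/h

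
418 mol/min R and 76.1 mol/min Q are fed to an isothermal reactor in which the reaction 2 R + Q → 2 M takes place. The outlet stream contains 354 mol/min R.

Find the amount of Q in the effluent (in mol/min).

For R: n = n₀ − 2ξ → 354 = 418 − 2ξ, giving ξ = 32 mol/min.
Outlet amounts (n = n₀ + ν ξ):
  R: 418 − 2(32) = 354
  Q: 76.1 − 1(32) = 44.1
  M: 0 + 2(32) = 64

44.1 mol/min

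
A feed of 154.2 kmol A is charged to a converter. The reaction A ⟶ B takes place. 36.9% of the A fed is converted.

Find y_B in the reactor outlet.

0.369

A reacted = 0.369 × 154.2 = 56.9 kmol; ν_A = −1, so ξ = 56.9/1 = 56.9 kmol.
Outlet amounts (n = n₀ + ν ξ):
  A: 154.2 − 1(56.9) = 97.3
  B: 0 + 1(56.9) = 56.9
Total out = 154.2 kmol; y_B = 56.9 / 154.2 = 0.369.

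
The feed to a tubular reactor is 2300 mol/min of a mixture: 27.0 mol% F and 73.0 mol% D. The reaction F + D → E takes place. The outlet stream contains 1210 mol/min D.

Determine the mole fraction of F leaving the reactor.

For D: n = n₀ − 1ξ → 1210 = 1679 − 1ξ, giving ξ = 469 mol/min.
Outlet amounts (n = n₀ + ν ξ):
  F: 621 − 1(469) = 152
  D: 1679 − 1(469) = 1210
  E: 0 + 1(469) = 469
Total out = 1831 mol/min; y_F = 152 / 1831 = 0.08301.

0.083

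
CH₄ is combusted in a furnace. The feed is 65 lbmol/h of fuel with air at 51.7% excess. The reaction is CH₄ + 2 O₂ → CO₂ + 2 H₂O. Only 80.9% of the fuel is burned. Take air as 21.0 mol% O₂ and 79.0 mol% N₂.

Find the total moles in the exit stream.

Stoichiometric O₂ = 2 × 65 = 130 lbmol/h; O₂ fed = 130 × 1.517 = 197.2 lbmol/h.
N₂ fed = 197.2 × 79/21 = 741.9 lbmol/h.
Fuel reacted = 0.809 × 65 → ξ = 52.59 lbmol/h.
Outlet (n = n₀ + ν ξ):
  CH₄: 65 − 1(52.59) = 12.41
  O₂: 197.2 − 2(52.59) = 92.04
  N₂: 741.9 (inert)
  CO₂: 0 + 1(52.59) = 52.59
  H₂O: 0 + 2(52.59) = 105.2
Total out = 12.41 + 92.04 + 741.9 + 52.59 + 105.2 = 1004 lbmol/h.

1000 lbmol/h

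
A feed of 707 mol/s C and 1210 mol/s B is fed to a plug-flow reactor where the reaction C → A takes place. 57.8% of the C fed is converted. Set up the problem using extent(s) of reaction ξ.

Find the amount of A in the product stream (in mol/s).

409 mol/s

C reacted = 0.578 × 707 = 408.6 mol/s; ν_C = −1, so ξ = 408.6/1 = 408.6 mol/s.
Outlet amounts (n = n₀ + ν ξ):
  C: 707 − 1(408.6) = 298.4
  A: 0 + 1(408.6) = 408.6
  B: 1210 (inert)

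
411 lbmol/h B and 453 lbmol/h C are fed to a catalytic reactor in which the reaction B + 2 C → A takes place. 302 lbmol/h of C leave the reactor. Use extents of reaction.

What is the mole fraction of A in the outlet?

For C: n = n₀ − 2ξ → 302 = 453 − 2ξ, giving ξ = 75.5 lbmol/h.
Outlet amounts (n = n₀ + ν ξ):
  B: 411 − 1(75.5) = 335.5
  C: 453 − 2(75.5) = 302
  A: 0 + 1(75.5) = 75.5
Total out = 713 lbmol/h; y_A = 75.5 / 713 = 0.1059.

0.106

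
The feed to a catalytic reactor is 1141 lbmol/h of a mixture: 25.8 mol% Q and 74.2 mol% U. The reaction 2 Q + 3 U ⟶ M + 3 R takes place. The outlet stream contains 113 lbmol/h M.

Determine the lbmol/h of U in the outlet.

508 lbmol/h

For M: n = n₀ + 1ξ → 113 = 0 + 1ξ, giving ξ = 113 lbmol/h.
Outlet amounts (n = n₀ + ν ξ):
  Q: 294.4 − 2(113) = 68.38
  U: 846.6 − 3(113) = 507.6
  M: 0 + 1(113) = 113
  R: 0 + 3(113) = 339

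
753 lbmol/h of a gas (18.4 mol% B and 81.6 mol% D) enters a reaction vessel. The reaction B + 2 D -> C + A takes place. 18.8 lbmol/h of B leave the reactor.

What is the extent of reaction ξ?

ξ = 120 lbmol/h

For B: n = n₀ − 1ξ → 18.8 = 138.6 − 1ξ, giving ξ = 119.8 lbmol/h.
Outlet amounts (n = n₀ + ν ξ):
  B: 138.6 − 1(119.8) = 18.8
  D: 614.4 − 2(119.8) = 374.9
  C: 0 + 1(119.8) = 119.8
  A: 0 + 1(119.8) = 119.8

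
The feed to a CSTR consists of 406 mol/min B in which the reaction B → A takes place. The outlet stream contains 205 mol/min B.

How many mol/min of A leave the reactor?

For B: n = n₀ − 1ξ → 205 = 406 − 1ξ, giving ξ = 201 mol/min.
Outlet amounts (n = n₀ + ν ξ):
  B: 406 − 1(201) = 205
  A: 0 + 1(201) = 201

201 mol/min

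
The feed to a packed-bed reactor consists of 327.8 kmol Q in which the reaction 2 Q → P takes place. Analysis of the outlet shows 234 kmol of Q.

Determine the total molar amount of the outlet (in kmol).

For Q: n = n₀ − 2ξ → 234 = 327.8 − 2ξ, giving ξ = 46.9 kmol.
Outlet amounts (n = n₀ + ν ξ):
  Q: 327.8 − 2(46.9) = 234
  P: 0 + 1(46.9) = 46.9
Total out = 234 + 46.9 = 280.9 kmol.

281 kmol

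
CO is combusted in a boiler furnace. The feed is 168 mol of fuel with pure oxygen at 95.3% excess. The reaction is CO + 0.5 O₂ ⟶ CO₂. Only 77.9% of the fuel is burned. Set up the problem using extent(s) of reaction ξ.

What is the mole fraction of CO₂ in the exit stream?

Stoichiometric O₂ = 0.5 × 168 = 84 mol; O₂ fed = 84 × 1.953 = 164.1 mol.
Fuel reacted = 0.779 × 168 → ξ = 130.9 mol.
Outlet (n = n₀ + ν ξ):
  CO: 168 − 1(130.9) = 37.13
  O₂: 164.1 − 0.5(130.9) = 98.62
  CO₂: 0 + 1(130.9) = 130.9
Total out = 266.6 mol; y_CO₂ = 130.9 / 266.6 = 0.4909.

0.491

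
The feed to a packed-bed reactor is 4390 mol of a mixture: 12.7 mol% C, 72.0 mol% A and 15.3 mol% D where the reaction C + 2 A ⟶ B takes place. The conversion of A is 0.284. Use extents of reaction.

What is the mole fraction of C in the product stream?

0.0311

A reacted = 0.284 × 3161 = 897.7 mol; ν_A = −2, so ξ = 897.7/2 = 448.8 mol.
Outlet amounts (n = n₀ + ν ξ):
  C: 557.5 − 1(448.8) = 108.7
  A: 3161 − 2(448.8) = 2263
  B: 0 + 1(448.8) = 448.8
  D: 671.7 (inert)
Total out = 3492 mol; y_C = 108.7 / 3492 = 0.03112.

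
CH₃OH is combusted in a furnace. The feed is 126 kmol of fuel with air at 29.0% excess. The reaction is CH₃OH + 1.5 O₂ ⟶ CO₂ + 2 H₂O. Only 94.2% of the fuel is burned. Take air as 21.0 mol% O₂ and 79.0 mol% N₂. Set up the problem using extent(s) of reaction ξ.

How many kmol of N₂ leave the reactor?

Stoichiometric O₂ = 1.5 × 126 = 189 kmol; O₂ fed = 189 × 1.290 = 243.8 kmol.
N₂ fed = 243.8 × 79/21 = 917.2 kmol.
Fuel reacted = 0.942 × 126 → ξ = 118.7 kmol.
Outlet (n = n₀ + ν ξ):
  CH₃OH: 126 − 1(118.7) = 7.308
  O₂: 243.8 − 1.5(118.7) = 65.77
  N₂: 917.2 (inert)
  CO₂: 0 + 1(118.7) = 118.7
  H₂O: 0 + 2(118.7) = 237.4

917 kmol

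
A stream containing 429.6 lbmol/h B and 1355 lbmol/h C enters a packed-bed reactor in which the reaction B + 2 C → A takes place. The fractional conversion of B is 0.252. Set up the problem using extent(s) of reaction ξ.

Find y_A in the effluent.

0.069

B reacted = 0.252 × 429.6 = 108.3 lbmol/h; ν_B = −1, so ξ = 108.3/1 = 108.3 lbmol/h.
Outlet amounts (n = n₀ + ν ξ):
  B: 429.6 − 1(108.3) = 321.3
  C: 1355 − 2(108.3) = 1138
  A: 0 + 1(108.3) = 108.3
Total out = 1568 lbmol/h; y_A = 108.3 / 1568 = 0.06904.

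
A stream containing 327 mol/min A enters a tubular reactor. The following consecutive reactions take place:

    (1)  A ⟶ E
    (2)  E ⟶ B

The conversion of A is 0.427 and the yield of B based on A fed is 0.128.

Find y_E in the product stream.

Conversion of A: A consumed = 1ξ₁ = 0.427 × 327 → ξ₁ = 139.6 mol/min.
Yield of B: 1ξ₂ / 327 = 0.128 → ξ₂ = 41.86 mol/min.
Outlet amounts (n = n₀ + Σ ν·ξ):
  A: 327 − 1(139.6) = 187.4
  E: 0 + 1(139.6) − 1(41.86) = 97.77
  B: 0 + 1(41.86) = 41.86
Total out = 327 mol/min; y_E = 97.77 / 327 = 0.299.

0.299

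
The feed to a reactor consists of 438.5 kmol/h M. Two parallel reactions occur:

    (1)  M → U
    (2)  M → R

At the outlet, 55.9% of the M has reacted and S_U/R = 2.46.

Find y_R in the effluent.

0.162

Conversion of M: M consumed = 0.559 × 438.5 = 245.1 kmol/h = 1ξ₁ + 1ξ₂.
Selectivity: 1ξ₁ / (1ξ₂) = 2.46 → ξ₁ = 2.46 ξ₂.
Substitute: (1·2.46 + 1) ξ₂ = 245.1 → ξ₂ = 70.84 kmol/h, ξ₁ = 174.3 kmol/h.
Outlet amounts (n = n₀ + Σ ν·ξ):
  M: 438.5 − 1(174.3) − 1(70.84) = 193.4
  U: 0 + 1(174.3) = 174.3
  R: 0 + 1(70.84) = 70.84
Total out = 438.5 kmol/h; y_R = 70.84 / 438.5 = 0.1616.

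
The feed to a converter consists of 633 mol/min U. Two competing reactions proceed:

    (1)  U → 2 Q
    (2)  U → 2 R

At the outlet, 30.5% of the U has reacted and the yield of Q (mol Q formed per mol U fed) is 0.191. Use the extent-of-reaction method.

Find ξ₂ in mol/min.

Yield of Q: 2ξ₁ / 633 = 0.191 → ξ₁ = 60.45 mol/min.
Conversion of U: 1ξ₁ + 1ξ₂ = 0.305 × 633 = 193.1 → ξ₂ = 132.6 mol/min.
Outlet amounts (n = n₀ + Σ ν·ξ):
  U: 633 − 1(60.45) − 1(132.6) = 439.9
  Q: 0 + 2(60.45) = 120.9
  R: 0 + 2(132.6) = 265.2

ξ₂ = 133 mol/min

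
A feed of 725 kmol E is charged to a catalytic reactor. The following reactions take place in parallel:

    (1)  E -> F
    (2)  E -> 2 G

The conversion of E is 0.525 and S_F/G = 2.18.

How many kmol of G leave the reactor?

Conversion of E: E consumed = 0.525 × 725 = 380.6 kmol = 1ξ₁ + 1ξ₂.
Selectivity: 1ξ₁ / (2ξ₂) = 2.18 → ξ₁ = 4.36 ξ₂.
Substitute: (1·4.36 + 1) ξ₂ = 380.6 → ξ₂ = 71.01 kmol, ξ₁ = 309.6 kmol.
Outlet amounts (n = n₀ + Σ ν·ξ):
  E: 725 − 1(309.6) − 1(71.01) = 344.4
  F: 0 + 1(309.6) = 309.6
  G: 0 + 2(71.01) = 142

142 kmol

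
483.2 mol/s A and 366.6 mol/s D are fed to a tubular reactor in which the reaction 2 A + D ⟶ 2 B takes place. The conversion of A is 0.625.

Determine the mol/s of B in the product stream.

A reacted = 0.625 × 483.2 = 302 mol/s; ν_A = −2, so ξ = 302/2 = 151 mol/s.
Outlet amounts (n = n₀ + ν ξ):
  A: 483.2 − 2(151) = 181.2
  D: 366.6 − 1(151) = 215.6
  B: 0 + 2(151) = 302

302 mol/s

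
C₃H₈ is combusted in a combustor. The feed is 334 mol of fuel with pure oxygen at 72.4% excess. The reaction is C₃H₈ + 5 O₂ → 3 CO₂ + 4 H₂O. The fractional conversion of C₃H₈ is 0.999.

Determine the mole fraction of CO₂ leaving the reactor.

0.282

Stoichiometric O₂ = 5 × 334 = 1670 mol; O₂ fed = 1670 × 1.724 = 2879 mol.
Fuel reacted = 0.999 × 334 → ξ = 333.7 mol.
Outlet (n = n₀ + ν ξ):
  C₃H₈: 334 − 1(333.7) = 0.334
  O₂: 2879 − 5(333.7) = 1211
  CO₂: 0 + 3(333.7) = 1001
  H₂O: 0 + 4(333.7) = 1335
Total out = 3547 mol; y_CO₂ = 1001 / 3547 = 0.2822.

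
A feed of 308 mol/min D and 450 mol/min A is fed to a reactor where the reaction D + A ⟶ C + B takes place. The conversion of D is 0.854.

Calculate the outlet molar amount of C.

D reacted = 0.854 × 308 = 263 mol/min; ν_D = −1, so ξ = 263/1 = 263 mol/min.
Outlet amounts (n = n₀ + ν ξ):
  D: 308 − 1(263) = 44.97
  A: 450 − 1(263) = 187
  C: 0 + 1(263) = 263
  B: 0 + 1(263) = 263

263 mol/min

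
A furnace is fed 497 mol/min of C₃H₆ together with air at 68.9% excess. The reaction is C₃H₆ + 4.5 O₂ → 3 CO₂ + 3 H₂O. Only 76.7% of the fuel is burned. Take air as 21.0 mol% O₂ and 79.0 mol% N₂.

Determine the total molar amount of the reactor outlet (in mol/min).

18700 mol/min

Stoichiometric O₂ = 4.5 × 497 = 2236 mol/min; O₂ fed = 2236 × 1.689 = 3777 mol/min.
N₂ fed = 3777 × 79/21 = 14210 mol/min.
Fuel reacted = 0.767 × 497 → ξ = 381.2 mol/min.
Outlet (n = n₀ + ν ξ):
  C₃H₆: 497 − 1(381.2) = 115.8
  O₂: 3777 − 4.5(381.2) = 2062
  N₂: 14210 (inert)
  CO₂: 0 + 3(381.2) = 1144
  H₂O: 0 + 3(381.2) = 1144
Total out = 115.8 + 2062 + 14210 + 1144 + 1144 = 18680 mol/min.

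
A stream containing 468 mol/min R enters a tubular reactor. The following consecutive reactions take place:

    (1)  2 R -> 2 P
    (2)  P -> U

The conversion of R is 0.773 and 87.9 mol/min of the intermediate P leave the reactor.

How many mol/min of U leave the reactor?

274 mol/min

Conversion of R: R consumed = 2ξ₁ = 0.773 × 468 → ξ₁ = 180.9 mol/min.
P balance: n_P = 0 + 2ξ₁ − 1ξ₂ = 87.9 → ξ₂ = (2·180.9 − 87.9)/1 = 273.9 mol/min.
Outlet amounts (n = n₀ + Σ ν·ξ):
  R: 468 − 2(180.9) = 106.2
  P: 0 + 2(180.9) − 1(273.9) = 87.9
  U: 0 + 1(273.9) = 273.9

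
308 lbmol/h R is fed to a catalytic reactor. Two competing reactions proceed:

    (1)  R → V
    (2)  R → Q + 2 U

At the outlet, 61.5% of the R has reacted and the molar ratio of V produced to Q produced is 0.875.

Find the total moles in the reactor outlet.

Conversion of R: R consumed = 0.615 × 308 = 189.4 lbmol/h = 1ξ₁ + 1ξ₂.
Selectivity: 1ξ₁ / (1ξ₂) = 0.875 → ξ₁ = 0.875 ξ₂.
Substitute: (1·0.875 + 1) ξ₂ = 189.4 → ξ₂ = 101 lbmol/h, ξ₁ = 88.4 lbmol/h.
Outlet amounts (n = n₀ + Σ ν·ξ):
  R: 308 − 1(88.4) − 1(101) = 118.6
  V: 0 + 1(88.4) = 88.4
  Q: 0 + 1(101) = 101
  U: 0 + 2(101) = 202
Total out = 118.6 + 88.4 + 101 + 202 = 510 lbmol/h.

510 lbmol/h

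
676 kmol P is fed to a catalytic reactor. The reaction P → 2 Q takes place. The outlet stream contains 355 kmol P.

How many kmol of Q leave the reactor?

642 kmol

For P: n = n₀ − 1ξ → 355 = 676 − 1ξ, giving ξ = 321 kmol.
Outlet amounts (n = n₀ + ν ξ):
  P: 676 − 1(321) = 355
  Q: 0 + 2(321) = 642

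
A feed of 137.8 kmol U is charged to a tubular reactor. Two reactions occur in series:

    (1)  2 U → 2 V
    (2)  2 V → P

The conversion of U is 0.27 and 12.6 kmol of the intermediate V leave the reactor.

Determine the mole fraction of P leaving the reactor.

0.098

Conversion of U: U consumed = 2ξ₁ = 0.27 × 137.8 → ξ₁ = 18.6 kmol.
V balance: n_V = 0 + 2ξ₁ − 2ξ₂ = 12.6 → ξ₂ = (2·18.6 − 12.6)/2 = 12.3 kmol.
Outlet amounts (n = n₀ + Σ ν·ξ):
  U: 137.8 − 2(18.6) = 100.6
  V: 0 + 2(18.6) − 2(12.3) = 12.6
  P: 0 + 1(12.3) = 12.3
Total out = 125.5 kmol; y_P = 12.3 / 125.5 = 0.09803.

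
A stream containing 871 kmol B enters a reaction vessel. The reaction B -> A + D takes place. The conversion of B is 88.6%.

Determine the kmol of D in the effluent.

B reacted = 0.886 × 871 = 771.7 kmol; ν_B = −1, so ξ = 771.7/1 = 771.7 kmol.
Outlet amounts (n = n₀ + ν ξ):
  B: 871 − 1(771.7) = 99.29
  A: 0 + 1(771.7) = 771.7
  D: 0 + 1(771.7) = 771.7

772 kmol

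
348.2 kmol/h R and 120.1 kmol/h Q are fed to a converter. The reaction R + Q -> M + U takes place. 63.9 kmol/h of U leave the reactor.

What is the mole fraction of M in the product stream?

0.136

For U: n = n₀ + 1ξ → 63.9 = 0 + 1ξ, giving ξ = 63.9 kmol/h.
Outlet amounts (n = n₀ + ν ξ):
  R: 348.2 − 1(63.9) = 284.3
  Q: 120.1 − 1(63.9) = 56.2
  M: 0 + 1(63.9) = 63.9
  U: 0 + 1(63.9) = 63.9
Total out = 468.3 kmol/h; y_M = 63.9 / 468.3 = 0.1365.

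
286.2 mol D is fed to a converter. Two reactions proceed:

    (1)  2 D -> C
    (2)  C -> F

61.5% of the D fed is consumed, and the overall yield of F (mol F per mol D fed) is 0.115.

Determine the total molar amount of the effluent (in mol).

Conversion of D: D consumed = 2ξ₁ = 0.615 × 286.2 → ξ₁ = 88.01 mol.
Yield of F: 1ξ₂ / 286.2 = 0.115 → ξ₂ = 32.91 mol.
Outlet amounts (n = n₀ + Σ ν·ξ):
  D: 286.2 − 2(88.01) = 110.2
  C: 0 + 1(88.01) − 1(32.91) = 55.09
  F: 0 + 1(32.91) = 32.91
Total out = 110.2 + 55.09 + 32.91 = 198.2 mol.

198 mol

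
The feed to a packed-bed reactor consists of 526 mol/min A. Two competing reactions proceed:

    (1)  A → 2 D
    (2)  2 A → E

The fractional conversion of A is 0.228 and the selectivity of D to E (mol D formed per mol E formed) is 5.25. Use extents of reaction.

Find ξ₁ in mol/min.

Conversion of A: A consumed = 0.228 × 526 = 119.9 mol/min = 1ξ₁ + 2ξ₂.
Selectivity: 2ξ₁ / (1ξ₂) = 5.25 → ξ₁ = 2.625 ξ₂.
Substitute: (1·2.625 + 2) ξ₂ = 119.9 → ξ₂ = 25.93 mol/min, ξ₁ = 68.07 mol/min.
Outlet amounts (n = n₀ + Σ ν·ξ):
  A: 526 − 1(68.07) − 2(25.93) = 406.1
  D: 0 + 2(68.07) = 136.1
  E: 0 + 1(25.93) = 25.93

ξ₁ = 68.1 mol/min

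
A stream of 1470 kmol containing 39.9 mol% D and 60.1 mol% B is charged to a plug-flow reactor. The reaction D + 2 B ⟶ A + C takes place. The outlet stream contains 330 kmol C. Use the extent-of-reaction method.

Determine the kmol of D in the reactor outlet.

257 kmol

For C: n = n₀ + 1ξ → 330 = 0 + 1ξ, giving ξ = 330 kmol.
Outlet amounts (n = n₀ + ν ξ):
  D: 586.5 − 1(330) = 256.5
  B: 883.5 − 2(330) = 223.5
  A: 0 + 1(330) = 330
  C: 0 + 1(330) = 330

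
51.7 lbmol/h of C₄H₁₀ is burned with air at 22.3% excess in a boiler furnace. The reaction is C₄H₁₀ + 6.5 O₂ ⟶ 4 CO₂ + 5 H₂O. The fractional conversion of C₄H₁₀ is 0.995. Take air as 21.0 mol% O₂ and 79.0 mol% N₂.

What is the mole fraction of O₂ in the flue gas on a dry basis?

Stoichiometric O₂ = 6.5 × 51.7 = 336.1 lbmol/h; O₂ fed = 336.1 × 1.223 = 411 lbmol/h.
N₂ fed = 411 × 79/21 = 1546 lbmol/h.
Fuel reacted = 0.995 × 51.7 → ξ = 51.44 lbmol/h.
Outlet (n = n₀ + ν ξ):
  C₄H₁₀: 51.7 − 1(51.44) = 0.2585
  O₂: 411 − 6.5(51.44) = 76.62
  N₂: 1546 (inert)
  CO₂: 0 + 4(51.44) = 205.8
  H₂O: 0 + 5(51.44) = 257.2
Dry total = 1829 lbmol/h; y_O₂ (dry) = 76.62 / 1829 = 0.0419.

0.0419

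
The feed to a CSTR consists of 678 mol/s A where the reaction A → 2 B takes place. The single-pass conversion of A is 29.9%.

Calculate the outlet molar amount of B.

405 mol/s

A reacted = 0.299 × 678 = 202.7 mol/s; ν_A = −1, so ξ = 202.7/1 = 202.7 mol/s.
Outlet amounts (n = n₀ + ν ξ):
  A: 678 − 1(202.7) = 475.3
  B: 0 + 2(202.7) = 405.4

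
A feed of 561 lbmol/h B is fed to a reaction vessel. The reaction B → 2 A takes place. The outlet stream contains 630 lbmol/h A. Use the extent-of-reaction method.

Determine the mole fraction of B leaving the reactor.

For A: n = n₀ + 2ξ → 630 = 0 + 2ξ, giving ξ = 315 lbmol/h.
Outlet amounts (n = n₀ + ν ξ):
  B: 561 − 1(315) = 246
  A: 0 + 2(315) = 630
Total out = 876 lbmol/h; y_B = 246 / 876 = 0.2808.

0.281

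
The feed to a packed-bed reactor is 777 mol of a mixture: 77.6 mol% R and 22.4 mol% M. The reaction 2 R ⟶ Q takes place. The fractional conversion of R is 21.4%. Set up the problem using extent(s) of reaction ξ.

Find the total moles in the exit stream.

712 mol

R reacted = 0.214 × 603 = 129 mol; ν_R = −2, so ξ = 129/2 = 64.52 mol.
Outlet amounts (n = n₀ + ν ξ):
  R: 603 − 2(64.52) = 473.9
  Q: 0 + 1(64.52) = 64.52
  M: 174 (inert)
Total out = 473.9 + 64.52 + 174 = 712.5 mol.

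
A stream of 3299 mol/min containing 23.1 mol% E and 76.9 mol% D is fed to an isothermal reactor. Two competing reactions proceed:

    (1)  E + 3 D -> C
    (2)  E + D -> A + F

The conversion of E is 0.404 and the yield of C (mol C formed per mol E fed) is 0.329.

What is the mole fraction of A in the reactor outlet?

0.0224

Yield of C: 1ξ₁ / 762.1 = 0.329 → ξ₁ = 250.7 mol/min.
Conversion of E: 1ξ₁ + 1ξ₂ = 0.404 × 762.1 = 307.9 → ξ₂ = 57.16 mol/min.
Outlet amounts (n = n₀ + Σ ν·ξ):
  E: 762.1 − 1(250.7) − 1(57.16) = 454.2
  D: 2537 − 3(250.7) − 1(57.16) = 1728
  C: 0 + 1(250.7) = 250.7
  A: 0 + 1(57.16) = 57.16
  F: 0 + 1(57.16) = 57.16
Total out = 2547 mol/min; y_A = 57.16 / 2547 = 0.02244.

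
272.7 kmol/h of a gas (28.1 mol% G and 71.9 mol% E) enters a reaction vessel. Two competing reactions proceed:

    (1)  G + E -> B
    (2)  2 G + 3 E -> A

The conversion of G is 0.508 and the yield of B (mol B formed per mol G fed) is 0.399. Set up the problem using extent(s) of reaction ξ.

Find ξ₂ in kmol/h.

ξ₂ = 4.18 kmol/h

Yield of B: 1ξ₁ / 76.63 = 0.399 → ξ₁ = 30.57 kmol/h.
Conversion of G: 1ξ₁ + 2ξ₂ = 0.508 × 76.63 = 38.93 → ξ₂ = 4.176 kmol/h.
Outlet amounts (n = n₀ + Σ ν·ξ):
  G: 76.63 − 1(30.57) − 2(4.176) = 37.7
  E: 196.1 − 1(30.57) − 3(4.176) = 153
  B: 0 + 1(30.57) = 30.57
  A: 0 + 1(4.176) = 4.176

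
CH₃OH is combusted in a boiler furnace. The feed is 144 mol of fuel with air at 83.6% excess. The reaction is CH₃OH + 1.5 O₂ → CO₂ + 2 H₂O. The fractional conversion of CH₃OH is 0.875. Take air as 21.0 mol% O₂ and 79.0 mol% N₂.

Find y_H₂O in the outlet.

Stoichiometric O₂ = 1.5 × 144 = 216 mol; O₂ fed = 216 × 1.836 = 396.6 mol.
N₂ fed = 396.6 × 79/21 = 1492 mol.
Fuel reacted = 0.875 × 144 → ξ = 126 mol.
Outlet (n = n₀ + ν ξ):
  CH₃OH: 144 − 1(126) = 18
  O₂: 396.6 − 1.5(126) = 207.6
  N₂: 1492 (inert)
  CO₂: 0 + 1(126) = 126
  H₂O: 0 + 2(126) = 252
Total out = 2095 mol; y_H₂O = 252 / 2095 = 0.1203.

0.12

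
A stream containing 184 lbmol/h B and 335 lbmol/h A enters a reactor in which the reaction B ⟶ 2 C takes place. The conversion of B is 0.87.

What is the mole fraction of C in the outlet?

0.471

B reacted = 0.87 × 184 = 160.1 lbmol/h; ν_B = −1, so ξ = 160.1/1 = 160.1 lbmol/h.
Outlet amounts (n = n₀ + ν ξ):
  B: 184 − 1(160.1) = 23.92
  C: 0 + 2(160.1) = 320.2
  A: 335 (inert)
Total out = 679.1 lbmol/h; y_C = 320.2 / 679.1 = 0.4715.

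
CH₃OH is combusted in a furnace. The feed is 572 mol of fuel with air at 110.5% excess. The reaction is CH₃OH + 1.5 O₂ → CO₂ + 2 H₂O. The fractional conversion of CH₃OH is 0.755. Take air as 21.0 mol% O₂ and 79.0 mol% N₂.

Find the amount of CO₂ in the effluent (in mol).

432 mol

Stoichiometric O₂ = 1.5 × 572 = 858 mol; O₂ fed = 858 × 2.105 = 1806 mol.
N₂ fed = 1806 × 79/21 = 6794 mol.
Fuel reacted = 0.755 × 572 → ξ = 431.9 mol.
Outlet (n = n₀ + ν ξ):
  CH₃OH: 572 − 1(431.9) = 140.1
  O₂: 1806 − 1.5(431.9) = 1158
  N₂: 6794 (inert)
  CO₂: 0 + 1(431.9) = 431.9
  H₂O: 0 + 2(431.9) = 863.7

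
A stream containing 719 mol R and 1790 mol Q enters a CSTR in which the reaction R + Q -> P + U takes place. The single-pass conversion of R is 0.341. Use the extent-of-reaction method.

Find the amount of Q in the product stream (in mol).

R reacted = 0.341 × 719 = 245.2 mol; ν_R = −1, so ξ = 245.2/1 = 245.2 mol.
Outlet amounts (n = n₀ + ν ξ):
  R: 719 − 1(245.2) = 473.8
  Q: 1790 − 1(245.2) = 1545
  P: 0 + 1(245.2) = 245.2
  U: 0 + 1(245.2) = 245.2

1540 mol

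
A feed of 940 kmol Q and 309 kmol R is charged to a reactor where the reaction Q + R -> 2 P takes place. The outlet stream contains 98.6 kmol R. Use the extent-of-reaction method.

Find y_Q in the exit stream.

For R: n = n₀ − 1ξ → 98.6 = 309 − 1ξ, giving ξ = 210.4 kmol.
Outlet amounts (n = n₀ + ν ξ):
  Q: 940 − 1(210.4) = 729.6
  R: 309 − 1(210.4) = 98.6
  P: 0 + 2(210.4) = 420.8
Total out = 1249 kmol; y_Q = 729.6 / 1249 = 0.5841.

0.584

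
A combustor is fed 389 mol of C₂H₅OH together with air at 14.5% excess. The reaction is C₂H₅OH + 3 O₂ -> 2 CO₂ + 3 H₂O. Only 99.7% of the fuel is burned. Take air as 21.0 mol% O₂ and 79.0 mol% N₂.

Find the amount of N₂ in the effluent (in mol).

5030 mol

Stoichiometric O₂ = 3 × 389 = 1167 mol; O₂ fed = 1167 × 1.145 = 1336 mol.
N₂ fed = 1336 × 79/21 = 5027 mol.
Fuel reacted = 0.997 × 389 → ξ = 387.8 mol.
Outlet (n = n₀ + ν ξ):
  C₂H₅OH: 389 − 1(387.8) = 1.167
  O₂: 1336 − 3(387.8) = 172.7
  N₂: 5027 (inert)
  CO₂: 0 + 2(387.8) = 775.7
  H₂O: 0 + 3(387.8) = 1163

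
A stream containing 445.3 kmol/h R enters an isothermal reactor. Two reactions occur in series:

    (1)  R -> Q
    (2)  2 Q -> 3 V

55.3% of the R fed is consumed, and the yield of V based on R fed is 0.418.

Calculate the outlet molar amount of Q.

122 kmol/h

Conversion of R: R consumed = 1ξ₁ = 0.553 × 445.3 → ξ₁ = 246.3 kmol/h.
Yield of V: 3ξ₂ / 445.3 = 0.418 → ξ₂ = 62.05 kmol/h.
Outlet amounts (n = n₀ + Σ ν·ξ):
  R: 445.3 − 1(246.3) = 199
  Q: 0 + 1(246.3) − 2(62.05) = 122.2
  V: 0 + 3(62.05) = 186.1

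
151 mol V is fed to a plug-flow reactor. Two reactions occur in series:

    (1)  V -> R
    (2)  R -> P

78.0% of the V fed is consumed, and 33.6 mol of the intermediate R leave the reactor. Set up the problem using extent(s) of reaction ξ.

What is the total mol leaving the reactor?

151 mol

Conversion of V: V consumed = 1ξ₁ = 0.78 × 151 → ξ₁ = 117.8 mol.
R balance: n_R = 0 + 1ξ₁ − 1ξ₂ = 33.6 → ξ₂ = (1·117.8 − 33.6)/1 = 84.18 mol.
Outlet amounts (n = n₀ + Σ ν·ξ):
  V: 151 − 1(117.8) = 33.22
  R: 0 + 1(117.8) − 1(84.18) = 33.6
  P: 0 + 1(84.18) = 84.18
Total out = 33.22 + 33.6 + 84.18 = 151 mol.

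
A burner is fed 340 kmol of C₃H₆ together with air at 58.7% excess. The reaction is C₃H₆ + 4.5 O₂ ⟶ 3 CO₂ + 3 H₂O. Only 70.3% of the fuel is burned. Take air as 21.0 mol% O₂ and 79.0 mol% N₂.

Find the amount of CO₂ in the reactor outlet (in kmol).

Stoichiometric O₂ = 4.5 × 340 = 1530 kmol; O₂ fed = 1530 × 1.587 = 2428 kmol.
N₂ fed = 2428 × 79/21 = 9134 kmol.
Fuel reacted = 0.703 × 340 → ξ = 239 kmol.
Outlet (n = n₀ + ν ξ):
  C₃H₆: 340 − 1(239) = 101
  O₂: 2428 − 4.5(239) = 1353
  N₂: 9134 (inert)
  CO₂: 0 + 3(239) = 717.1
  H₂O: 0 + 3(239) = 717.1

717 kmol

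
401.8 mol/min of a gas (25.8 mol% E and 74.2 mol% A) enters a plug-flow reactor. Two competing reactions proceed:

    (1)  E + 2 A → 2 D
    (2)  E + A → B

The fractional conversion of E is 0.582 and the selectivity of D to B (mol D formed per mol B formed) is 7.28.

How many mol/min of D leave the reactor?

94.7 mol/min

Conversion of E: E consumed = 0.582 × 103.7 = 60.33 mol/min = 1ξ₁ + 1ξ₂.
Selectivity: 2ξ₁ / (1ξ₂) = 7.28 → ξ₁ = 3.64 ξ₂.
Substitute: (1·3.64 + 1) ξ₂ = 60.33 → ξ₂ = 13 mol/min, ξ₁ = 47.33 mol/min.
Outlet amounts (n = n₀ + Σ ν·ξ):
  E: 103.7 − 1(47.33) − 1(13) = 43.33
  A: 298.1 − 2(47.33) − 1(13) = 190.5
  D: 0 + 2(47.33) = 94.66
  B: 0 + 1(13) = 13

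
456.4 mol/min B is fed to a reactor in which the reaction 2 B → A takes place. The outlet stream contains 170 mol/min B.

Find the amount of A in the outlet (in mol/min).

For B: n = n₀ − 2ξ → 170 = 456.4 − 2ξ, giving ξ = 143.2 mol/min.
Outlet amounts (n = n₀ + ν ξ):
  B: 456.4 − 2(143.2) = 170
  A: 0 + 1(143.2) = 143.2

143 mol/min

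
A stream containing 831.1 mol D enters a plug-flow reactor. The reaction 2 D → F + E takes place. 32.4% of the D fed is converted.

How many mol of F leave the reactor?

135 mol

D reacted = 0.324 × 831.1 = 269.3 mol; ν_D = −2, so ξ = 269.3/2 = 134.6 mol.
Outlet amounts (n = n₀ + ν ξ):
  D: 831.1 − 2(134.6) = 561.8
  F: 0 + 1(134.6) = 134.6
  E: 0 + 1(134.6) = 134.6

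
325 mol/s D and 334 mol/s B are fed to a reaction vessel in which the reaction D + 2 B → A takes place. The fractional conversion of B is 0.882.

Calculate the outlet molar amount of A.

B reacted = 0.882 × 334 = 294.6 mol/s; ν_B = −2, so ξ = 294.6/2 = 147.3 mol/s.
Outlet amounts (n = n₀ + ν ξ):
  D: 325 − 1(147.3) = 177.7
  B: 334 − 2(147.3) = 39.41
  A: 0 + 1(147.3) = 147.3

147 mol/s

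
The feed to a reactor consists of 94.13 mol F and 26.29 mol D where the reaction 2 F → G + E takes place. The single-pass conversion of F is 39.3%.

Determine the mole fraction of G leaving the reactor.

F reacted = 0.393 × 94.13 = 36.99 mol; ν_F = −2, so ξ = 36.99/2 = 18.5 mol.
Outlet amounts (n = n₀ + ν ξ):
  F: 94.13 − 2(18.5) = 57.14
  G: 0 + 1(18.5) = 18.5
  E: 0 + 1(18.5) = 18.5
  D: 26.29 (inert)
Total out = 120.4 mol; y_G = 18.5 / 120.4 = 0.1536.

0.154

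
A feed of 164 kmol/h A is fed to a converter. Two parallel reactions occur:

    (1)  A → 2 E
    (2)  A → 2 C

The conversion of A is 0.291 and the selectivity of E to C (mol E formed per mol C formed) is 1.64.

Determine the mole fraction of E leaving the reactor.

Conversion of A: A consumed = 0.291 × 164 = 47.72 kmol/h = 1ξ₁ + 1ξ₂.
Selectivity: 2ξ₁ / (2ξ₂) = 1.64 → ξ₁ = 1.64 ξ₂.
Substitute: (1·1.64 + 1) ξ₂ = 47.72 → ξ₂ = 18.08 kmol/h, ξ₁ = 29.65 kmol/h.
Outlet amounts (n = n₀ + Σ ν·ξ):
  A: 164 − 1(29.65) − 1(18.08) = 116.3
  E: 0 + 2(29.65) = 59.29
  C: 0 + 2(18.08) = 36.15
Total out = 211.7 kmol/h; y_E = 59.29 / 211.7 = 0.2801.

0.28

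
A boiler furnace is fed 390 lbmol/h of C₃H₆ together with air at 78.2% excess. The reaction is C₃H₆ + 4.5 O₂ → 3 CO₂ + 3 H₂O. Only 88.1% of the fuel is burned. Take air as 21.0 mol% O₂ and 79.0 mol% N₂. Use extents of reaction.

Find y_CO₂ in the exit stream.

0.0667

Stoichiometric O₂ = 4.5 × 390 = 1755 lbmol/h; O₂ fed = 1755 × 1.782 = 3127 lbmol/h.
N₂ fed = 3127 × 79/21 = 11770 lbmol/h.
Fuel reacted = 0.881 × 390 → ξ = 343.6 lbmol/h.
Outlet (n = n₀ + ν ξ):
  C₃H₆: 390 − 1(343.6) = 46.41
  O₂: 3127 − 4.5(343.6) = 1581
  N₂: 11770 (inert)
  CO₂: 0 + 3(343.6) = 1031
  H₂O: 0 + 3(343.6) = 1031
Total out = 15450 lbmol/h; y_CO₂ = 1031 / 15450 = 0.0667.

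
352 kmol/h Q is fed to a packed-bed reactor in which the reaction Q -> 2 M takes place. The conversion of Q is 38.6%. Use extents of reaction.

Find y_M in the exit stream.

Q reacted = 0.386 × 352 = 135.9 kmol/h; ν_Q = −1, so ξ = 135.9/1 = 135.9 kmol/h.
Outlet amounts (n = n₀ + ν ξ):
  Q: 352 − 1(135.9) = 216.1
  M: 0 + 2(135.9) = 271.7
Total out = 487.9 kmol/h; y_M = 271.7 / 487.9 = 0.557.

0.557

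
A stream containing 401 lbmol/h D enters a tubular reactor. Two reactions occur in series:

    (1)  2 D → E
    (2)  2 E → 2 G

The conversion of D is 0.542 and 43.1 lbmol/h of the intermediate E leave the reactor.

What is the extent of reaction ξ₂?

ξ₂ = 32.8 lbmol/h

Conversion of D: D consumed = 2ξ₁ = 0.542 × 401 → ξ₁ = 108.7 lbmol/h.
E balance: n_E = 0 + 1ξ₁ − 2ξ₂ = 43.1 → ξ₂ = (1·108.7 − 43.1)/2 = 32.79 lbmol/h.
Outlet amounts (n = n₀ + Σ ν·ξ):
  D: 401 − 2(108.7) = 183.7
  E: 0 + 1(108.7) − 2(32.79) = 43.1
  G: 0 + 2(32.79) = 65.57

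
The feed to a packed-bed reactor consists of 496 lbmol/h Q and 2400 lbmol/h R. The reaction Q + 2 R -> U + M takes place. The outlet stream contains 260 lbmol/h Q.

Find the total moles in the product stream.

For Q: n = n₀ − 1ξ → 260 = 496 − 1ξ, giving ξ = 236 lbmol/h.
Outlet amounts (n = n₀ + ν ξ):
  Q: 496 − 1(236) = 260
  R: 2400 − 2(236) = 1928
  U: 0 + 1(236) = 236
  M: 0 + 1(236) = 236
Total out = 260 + 1928 + 236 + 236 = 2660 lbmol/h.

2660 lbmol/h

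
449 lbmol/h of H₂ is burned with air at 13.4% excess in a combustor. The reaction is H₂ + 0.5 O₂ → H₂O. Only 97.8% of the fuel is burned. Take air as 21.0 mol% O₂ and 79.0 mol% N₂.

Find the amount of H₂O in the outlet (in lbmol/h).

439 lbmol/h

Stoichiometric O₂ = 0.5 × 449 = 224.5 lbmol/h; O₂ fed = 224.5 × 1.134 = 254.6 lbmol/h.
N₂ fed = 254.6 × 79/21 = 957.7 lbmol/h.
Fuel reacted = 0.978 × 449 → ξ = 439.1 lbmol/h.
Outlet (n = n₀ + ν ξ):
  H₂: 449 − 1(439.1) = 9.878
  O₂: 254.6 − 0.5(439.1) = 35.02
  N₂: 957.7 (inert)
  H₂O: 0 + 1(439.1) = 439.1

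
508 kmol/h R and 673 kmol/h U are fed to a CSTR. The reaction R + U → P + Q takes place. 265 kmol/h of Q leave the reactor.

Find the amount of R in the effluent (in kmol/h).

For Q: n = n₀ + 1ξ → 265 = 0 + 1ξ, giving ξ = 265 kmol/h.
Outlet amounts (n = n₀ + ν ξ):
  R: 508 − 1(265) = 243
  U: 673 − 1(265) = 408
  P: 0 + 1(265) = 265
  Q: 0 + 1(265) = 265

243 kmol/h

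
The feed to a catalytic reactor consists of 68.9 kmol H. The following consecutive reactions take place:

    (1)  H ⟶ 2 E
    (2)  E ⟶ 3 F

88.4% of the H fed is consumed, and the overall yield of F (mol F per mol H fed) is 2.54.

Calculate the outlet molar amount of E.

Conversion of H: H consumed = 1ξ₁ = 0.884 × 68.9 → ξ₁ = 60.91 kmol.
Yield of F: 3ξ₂ / 68.9 = 2.54 → ξ₂ = 58.34 kmol.
Outlet amounts (n = n₀ + Σ ν·ξ):
  H: 68.9 − 1(60.91) = 7.992
  E: 0 + 2(60.91) − 1(58.34) = 63.48
  F: 0 + 3(58.34) = 175

63.5 kmol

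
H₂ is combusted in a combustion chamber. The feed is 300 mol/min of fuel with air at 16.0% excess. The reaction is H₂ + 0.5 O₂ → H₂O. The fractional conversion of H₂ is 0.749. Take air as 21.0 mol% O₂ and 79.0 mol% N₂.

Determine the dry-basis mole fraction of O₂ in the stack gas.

0.0779

Stoichiometric O₂ = 0.5 × 300 = 150 mol/min; O₂ fed = 150 × 1.160 = 174 mol/min.
N₂ fed = 174 × 79/21 = 654.6 mol/min.
Fuel reacted = 0.749 × 300 → ξ = 224.7 mol/min.
Outlet (n = n₀ + ν ξ):
  H₂: 300 − 1(224.7) = 75.3
  O₂: 174 − 0.5(224.7) = 61.65
  N₂: 654.6 (inert)
  H₂O: 0 + 1(224.7) = 224.7
Dry total = 791.5 mol/min; y_O₂ (dry) = 61.65 / 791.5 = 0.07789.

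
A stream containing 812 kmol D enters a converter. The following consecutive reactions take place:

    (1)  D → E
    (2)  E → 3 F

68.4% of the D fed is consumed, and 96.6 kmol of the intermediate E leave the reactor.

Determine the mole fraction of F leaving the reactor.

0.796

Conversion of D: D consumed = 1ξ₁ = 0.684 × 812 → ξ₁ = 555.4 kmol.
E balance: n_E = 0 + 1ξ₁ − 1ξ₂ = 96.6 → ξ₂ = (1·555.4 − 96.6)/1 = 458.8 kmol.
Outlet amounts (n = n₀ + Σ ν·ξ):
  D: 812 − 1(555.4) = 256.6
  E: 0 + 1(555.4) − 1(458.8) = 96.6
  F: 0 + 3(458.8) = 1376
Total out = 1730 kmol; y_F = 1376 / 1730 = 0.7958.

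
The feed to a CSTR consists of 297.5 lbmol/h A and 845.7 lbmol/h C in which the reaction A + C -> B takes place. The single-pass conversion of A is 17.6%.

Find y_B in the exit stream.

0.048

A reacted = 0.176 × 297.5 = 52.36 lbmol/h; ν_A = −1, so ξ = 52.36/1 = 52.36 lbmol/h.
Outlet amounts (n = n₀ + ν ξ):
  A: 297.5 − 1(52.36) = 245.1
  C: 845.7 − 1(52.36) = 793.3
  B: 0 + 1(52.36) = 52.36
Total out = 1091 lbmol/h; y_B = 52.36 / 1091 = 0.048.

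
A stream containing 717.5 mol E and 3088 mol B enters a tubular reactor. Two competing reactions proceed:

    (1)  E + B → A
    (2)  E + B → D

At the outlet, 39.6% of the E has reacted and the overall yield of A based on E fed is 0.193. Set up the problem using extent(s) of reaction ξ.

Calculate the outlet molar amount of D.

146 mol

Yield of A: 1ξ₁ / 717.5 = 0.193 → ξ₁ = 138.5 mol.
Conversion of E: 1ξ₁ + 1ξ₂ = 0.396 × 717.5 = 284.1 → ξ₂ = 145.7 mol.
Outlet amounts (n = n₀ + Σ ν·ξ):
  E: 717.5 − 1(138.5) − 1(145.7) = 433.4
  B: 3088 − 1(138.5) − 1(145.7) = 2804
  A: 0 + 1(138.5) = 138.5
  D: 0 + 1(145.7) = 145.7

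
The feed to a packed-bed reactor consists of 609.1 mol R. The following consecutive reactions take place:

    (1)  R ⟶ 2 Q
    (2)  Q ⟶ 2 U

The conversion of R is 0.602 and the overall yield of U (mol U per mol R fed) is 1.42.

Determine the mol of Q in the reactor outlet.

Conversion of R: R consumed = 1ξ₁ = 0.602 × 609.1 → ξ₁ = 366.7 mol.
Yield of U: 2ξ₂ / 609.1 = 1.42 → ξ₂ = 432.5 mol.
Outlet amounts (n = n₀ + Σ ν·ξ):
  R: 609.1 − 1(366.7) = 242.4
  Q: 0 + 2(366.7) − 1(432.5) = 300.9
  U: 0 + 2(432.5) = 864.9

301 mol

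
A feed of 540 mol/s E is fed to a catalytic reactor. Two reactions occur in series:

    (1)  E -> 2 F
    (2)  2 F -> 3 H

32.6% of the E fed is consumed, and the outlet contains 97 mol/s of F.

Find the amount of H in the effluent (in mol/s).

Conversion of E: E consumed = 1ξ₁ = 0.326 × 540 → ξ₁ = 176 mol/s.
F balance: n_F = 0 + 2ξ₁ − 2ξ₂ = 97 → ξ₂ = (2·176 − 97)/2 = 127.5 mol/s.
Outlet amounts (n = n₀ + Σ ν·ξ):
  E: 540 − 1(176) = 364
  F: 0 + 2(176) − 2(127.5) = 97
  H: 0 + 3(127.5) = 382.6

383 mol/s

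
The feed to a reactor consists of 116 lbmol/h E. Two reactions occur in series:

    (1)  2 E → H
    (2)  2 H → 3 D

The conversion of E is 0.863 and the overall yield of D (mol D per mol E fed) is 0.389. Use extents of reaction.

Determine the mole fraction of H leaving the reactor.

0.247

Conversion of E: E consumed = 2ξ₁ = 0.863 × 116 → ξ₁ = 50.05 lbmol/h.
Yield of D: 3ξ₂ / 116 = 0.389 → ξ₂ = 15.04 lbmol/h.
Outlet amounts (n = n₀ + Σ ν·ξ):
  E: 116 − 2(50.05) = 15.89
  H: 0 + 1(50.05) − 2(15.04) = 19.97
  D: 0 + 3(15.04) = 45.12
Total out = 80.99 lbmol/h; y_H = 19.97 / 80.99 = 0.2466.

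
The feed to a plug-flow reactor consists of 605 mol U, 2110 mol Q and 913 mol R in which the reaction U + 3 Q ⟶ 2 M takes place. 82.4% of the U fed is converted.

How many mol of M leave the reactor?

997 mol

U reacted = 0.824 × 605 = 498.5 mol; ν_U = −1, so ξ = 498.5/1 = 498.5 mol.
Outlet amounts (n = n₀ + ν ξ):
  U: 605 − 1(498.5) = 106.5
  Q: 2110 − 3(498.5) = 614.4
  M: 0 + 2(498.5) = 997
  R: 913 (inert)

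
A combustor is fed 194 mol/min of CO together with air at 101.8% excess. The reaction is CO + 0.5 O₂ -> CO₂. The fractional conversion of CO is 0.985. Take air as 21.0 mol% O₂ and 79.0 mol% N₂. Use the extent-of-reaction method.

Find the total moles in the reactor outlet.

Stoichiometric O₂ = 0.5 × 194 = 97 mol/min; O₂ fed = 97 × 2.018 = 195.7 mol/min.
N₂ fed = 195.7 × 79/21 = 736.4 mol/min.
Fuel reacted = 0.985 × 194 → ξ = 191.1 mol/min.
Outlet (n = n₀ + ν ξ):
  CO: 194 − 1(191.1) = 2.91
  O₂: 195.7 − 0.5(191.1) = 100.2
  N₂: 736.4 (inert)
  CO₂: 0 + 1(191.1) = 191.1
Total out = 2.91 + 100.2 + 736.4 + 191.1 = 1031 mol/min.

1030 mol/min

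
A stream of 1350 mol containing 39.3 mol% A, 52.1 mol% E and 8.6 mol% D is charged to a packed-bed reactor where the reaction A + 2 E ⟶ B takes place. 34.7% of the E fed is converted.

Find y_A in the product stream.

0.369

E reacted = 0.347 × 703.4 = 244.1 mol; ν_E = −2, so ξ = 244.1/2 = 122 mol.
Outlet amounts (n = n₀ + ν ξ):
  A: 530.5 − 1(122) = 408.5
  E: 703.4 − 2(122) = 459.3
  B: 0 + 1(122) = 122
  D: 116.1 (inert)
Total out = 1106 mol; y_A = 408.5 / 1106 = 0.3694.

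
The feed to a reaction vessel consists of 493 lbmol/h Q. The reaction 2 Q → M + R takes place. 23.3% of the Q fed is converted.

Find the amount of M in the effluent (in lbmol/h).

57.4 lbmol/h

Q reacted = 0.233 × 493 = 114.9 lbmol/h; ν_Q = −2, so ξ = 114.9/2 = 57.43 lbmol/h.
Outlet amounts (n = n₀ + ν ξ):
  Q: 493 − 2(57.43) = 378.1
  M: 0 + 1(57.43) = 57.43
  R: 0 + 1(57.43) = 57.43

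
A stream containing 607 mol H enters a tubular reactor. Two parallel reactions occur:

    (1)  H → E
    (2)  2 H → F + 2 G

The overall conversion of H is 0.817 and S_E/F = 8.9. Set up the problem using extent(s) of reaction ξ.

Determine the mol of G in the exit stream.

91 mol

Conversion of H: H consumed = 0.817 × 607 = 495.9 mol = 1ξ₁ + 2ξ₂.
Selectivity: 1ξ₁ / (1ξ₂) = 8.9 → ξ₁ = 8.9 ξ₂.
Substitute: (1·8.9 + 2) ξ₂ = 495.9 → ξ₂ = 45.5 mol, ξ₁ = 404.9 mol.
Outlet amounts (n = n₀ + Σ ν·ξ):
  H: 607 − 1(404.9) − 2(45.5) = 111.1
  E: 0 + 1(404.9) = 404.9
  F: 0 + 1(45.5) = 45.5
  G: 0 + 2(45.5) = 90.99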